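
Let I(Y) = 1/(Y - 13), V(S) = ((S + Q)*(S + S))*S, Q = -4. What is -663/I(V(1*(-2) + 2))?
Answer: 8619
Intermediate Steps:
V(S) = 2*S**2*(-4 + S) (V(S) = ((S - 4)*(S + S))*S = ((-4 + S)*(2*S))*S = (2*S*(-4 + S))*S = 2*S**2*(-4 + S))
I(Y) = 1/(-13 + Y)
-663/I(V(1*(-2) + 2)) = -(-8619 + 1326*(1*(-2) + 2)**2*(-4 + (1*(-2) + 2))) = -(-8619 + 1326*(-2 + 2)**2*(-4 + (-2 + 2))) = -663/(1/(-13 + 2*0**2*(-4 + 0))) = -663/(1/(-13 + 2*0*(-4))) = -663/(1/(-13 + 0)) = -663/(1/(-13)) = -663/(-1/13) = -663*(-13) = 8619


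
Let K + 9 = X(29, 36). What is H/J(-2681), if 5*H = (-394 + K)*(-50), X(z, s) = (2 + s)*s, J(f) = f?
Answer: 9650/2681 ≈ 3.5994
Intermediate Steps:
X(z, s) = s*(2 + s)
K = 1359 (K = -9 + 36*(2 + 36) = -9 + 36*38 = -9 + 1368 = 1359)
H = -9650 (H = ((-394 + 1359)*(-50))/5 = (965*(-50))/5 = (⅕)*(-48250) = -9650)
H/J(-2681) = -9650/(-2681) = -9650*(-1/2681) = 9650/2681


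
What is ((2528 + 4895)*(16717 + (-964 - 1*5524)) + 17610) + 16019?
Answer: 75963496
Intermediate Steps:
((2528 + 4895)*(16717 + (-964 - 1*5524)) + 17610) + 16019 = (7423*(16717 + (-964 - 5524)) + 17610) + 16019 = (7423*(16717 - 6488) + 17610) + 16019 = (7423*10229 + 17610) + 16019 = (75929867 + 17610) + 16019 = 75947477 + 16019 = 75963496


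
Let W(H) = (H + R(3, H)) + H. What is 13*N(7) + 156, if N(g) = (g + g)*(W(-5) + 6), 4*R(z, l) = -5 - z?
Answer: -936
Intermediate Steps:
R(z, l) = -5/4 - z/4 (R(z, l) = (-5 - z)/4 = -5/4 - z/4)
W(H) = -2 + 2*H (W(H) = (H + (-5/4 - ¼*3)) + H = (H + (-5/4 - ¾)) + H = (H - 2) + H = (-2 + H) + H = -2 + 2*H)
N(g) = -12*g (N(g) = (g + g)*((-2 + 2*(-5)) + 6) = (2*g)*((-2 - 10) + 6) = (2*g)*(-12 + 6) = (2*g)*(-6) = -12*g)
13*N(7) + 156 = 13*(-12*7) + 156 = 13*(-84) + 156 = -1092 + 156 = -936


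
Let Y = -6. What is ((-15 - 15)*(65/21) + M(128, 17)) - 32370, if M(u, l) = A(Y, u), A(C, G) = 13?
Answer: -227149/7 ≈ -32450.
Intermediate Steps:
M(u, l) = 13
((-15 - 15)*(65/21) + M(128, 17)) - 32370 = ((-15 - 15)*(65/21) + 13) - 32370 = (-1950/21 + 13) - 32370 = (-30*65/21 + 13) - 32370 = (-650/7 + 13) - 32370 = -559/7 - 32370 = -227149/7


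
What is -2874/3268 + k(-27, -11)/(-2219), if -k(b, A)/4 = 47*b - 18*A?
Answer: -1455537/517978 ≈ -2.8100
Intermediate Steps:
k(b, A) = -188*b + 72*A (k(b, A) = -4*(47*b - 18*A) = -4*(-18*A + 47*b) = -188*b + 72*A)
-2874/3268 + k(-27, -11)/(-2219) = -2874/3268 + (-188*(-27) + 72*(-11))/(-2219) = -2874*1/3268 + (5076 - 792)*(-1/2219) = -1437/1634 + 4284*(-1/2219) = -1437/1634 - 612/317 = -1455537/517978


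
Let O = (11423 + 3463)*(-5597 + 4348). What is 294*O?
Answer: -5466228516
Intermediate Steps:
O = -18592614 (O = 14886*(-1249) = -18592614)
294*O = 294*(-18592614) = -5466228516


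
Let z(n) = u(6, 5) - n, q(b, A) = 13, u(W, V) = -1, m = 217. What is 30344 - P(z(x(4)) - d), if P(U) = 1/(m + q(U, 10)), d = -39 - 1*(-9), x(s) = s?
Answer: 6979119/230 ≈ 30344.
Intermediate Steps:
d = -30 (d = -39 + 9 = -30)
z(n) = -1 - n
P(U) = 1/230 (P(U) = 1/(217 + 13) = 1/230)
30344 - P(z(x(4)) - d) = 30344 - 1*1/230 = 30344 - 1/230 = 6979119/230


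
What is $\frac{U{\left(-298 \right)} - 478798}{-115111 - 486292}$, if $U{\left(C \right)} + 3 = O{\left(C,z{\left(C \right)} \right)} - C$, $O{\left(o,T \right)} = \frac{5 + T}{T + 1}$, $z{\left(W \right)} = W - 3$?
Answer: $\frac{35887651}{45105225} \approx 0.79564$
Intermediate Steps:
$z{\left(W \right)} = -3 + W$
$O{\left(o,T \right)} = \frac{5 + T}{1 + T}$
$U{\left(C \right)} = -3 - C + \frac{2 + C}{-2 + C}$ ($U{\left(C \right)} = -3 - \left(C - \frac{5 + \left(-3 + C\right)}{1 + \left(-3 + C\right)}\right) = -3 - \left(C - \frac{2 + C}{-2 + C}\right) = -3 - C + \frac{2 + C}{-2 + C}$)
$\frac{U{\left(-298 \right)} - 478798}{-115111 - 486292} = \frac{\frac{8 - \left(-298\right)^{2}}{-2 - 298} - 478798}{-115111 - 486292} = \frac{\frac{8 - 88804}{-300} - 478798}{-601403} = \left(- \frac{8 - 88804}{300} - 478798\right) \left(- \frac{1}{601403}\right) = \left(\left(- \frac{1}{300}\right) \left(-88796\right) - 478798\right) \left(- \frac{1}{601403}\right) = \left(\frac{22199}{75} - 478798\right) \left(- \frac{1}{601403}\right) = \left(- \frac{35887651}{75}\right) \left(- \frac{1}{601403}\right) = \frac{35887651}{45105225}$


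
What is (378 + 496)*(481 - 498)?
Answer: -14858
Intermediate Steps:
(378 + 496)*(481 - 498) = 874*(-17) = -14858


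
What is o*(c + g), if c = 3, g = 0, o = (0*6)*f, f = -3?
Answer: 0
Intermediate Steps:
o = 0 (o = (0*6)*(-3) = 0*(-3) = 0)
o*(c + g) = 0*(3 + 0) = 0*3 = 0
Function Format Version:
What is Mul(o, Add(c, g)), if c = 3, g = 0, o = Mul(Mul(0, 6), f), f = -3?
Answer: 0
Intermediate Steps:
o = 0 (o = Mul(Mul(0, 6), -3) = Mul(0, -3) = 0)
Mul(o, Add(c, g)) = Mul(0, Add(3, 0)) = Mul(0, 3) = 0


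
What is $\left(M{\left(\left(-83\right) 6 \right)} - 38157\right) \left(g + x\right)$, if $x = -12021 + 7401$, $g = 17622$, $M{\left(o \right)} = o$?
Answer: $-502592310$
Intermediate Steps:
$x = -4620$
$\left(M{\left(\left(-83\right) 6 \right)} - 38157\right) \left(g + x\right) = \left(\left(-83\right) 6 - 38157\right) \left(17622 - 4620\right) = \left(-498 - 38157\right) 13002 = \left(-38655\right) 13002 = -502592310$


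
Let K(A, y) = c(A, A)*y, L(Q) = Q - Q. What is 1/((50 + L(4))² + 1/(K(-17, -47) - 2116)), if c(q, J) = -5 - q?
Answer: 2680/6699999 ≈ 0.00040000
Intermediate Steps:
L(Q) = 0
K(A, y) = y*(-5 - A) (K(A, y) = (-5 - A)*y = y*(-5 - A))
1/((50 + L(4))² + 1/(K(-17, -47) - 2116)) = 1/((50 + 0)² + 1/(-1*(-47)*(5 - 17) - 2116)) = 1/(50² + 1/(-1*(-47)*(-12) - 2116)) = 1/(2500 + 1/(-564 - 2116)) = 1/(2500 + 1/(-2680)) = 1/(2500 - 1/2680) = 1/(6699999/2680) = 2680/6699999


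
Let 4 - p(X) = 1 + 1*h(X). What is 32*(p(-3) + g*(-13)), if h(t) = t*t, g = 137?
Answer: -57184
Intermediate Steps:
h(t) = t²
p(X) = 3 - X² (p(X) = 4 - (1 + 1*X²) = 4 - (1 + X²) = 4 + (-1 - X²) = 3 - X²)
32*(p(-3) + g*(-13)) = 32*((3 - 1*(-3)²) + 137*(-13)) = 32*((3 - 1*9) - 1781) = 32*((3 - 9) - 1781) = 32*(-6 - 1781) = 32*(-1787) = -57184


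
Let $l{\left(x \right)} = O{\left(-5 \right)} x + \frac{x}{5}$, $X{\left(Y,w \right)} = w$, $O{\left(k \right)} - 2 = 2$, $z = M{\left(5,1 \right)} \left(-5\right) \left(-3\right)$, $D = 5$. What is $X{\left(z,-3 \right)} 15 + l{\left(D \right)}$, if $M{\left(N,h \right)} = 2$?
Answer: $-24$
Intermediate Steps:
$z = 30$ ($z = 2 \left(-5\right) \left(-3\right) = \left(-10\right) \left(-3\right) = 30$)
$O{\left(k \right)} = 4$ ($O{\left(k \right)} = 2 + 2 = 4$)
$l{\left(x \right)} = \frac{21 x}{5}$ ($l{\left(x \right)} = 4 x + \frac{x}{5} = \frac{21 x}{5}$)
$X{\left(z,-3 \right)} 15 + l{\left(D \right)} = \left(-3\right) 15 + \frac{21}{5} \cdot 5 = -45 + 21 = -24$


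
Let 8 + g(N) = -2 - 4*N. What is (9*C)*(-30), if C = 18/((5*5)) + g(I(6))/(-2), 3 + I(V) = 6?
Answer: -15822/5 ≈ -3164.4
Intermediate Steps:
I(V) = 3 (I(V) = -3 + 6 = 3)
g(N) = -10 - 4*N (g(N) = -8 + (-2 - 4*N) = -10 - 4*N)
C = 293/25 (C = 18/((5*5)) + (-10 - 4*3)/(-2) = 18/25 + (-10 - 12)*(-1/2) = 18*(1/25) - 22*(-1/2) = 18/25 + 11 = 293/25 ≈ 11.720)
(9*C)*(-30) = (9*(293/25))*(-30) = (2637/25)*(-30) = -15822/5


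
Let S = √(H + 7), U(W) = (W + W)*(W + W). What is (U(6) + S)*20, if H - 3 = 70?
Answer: 2880 + 80*√5 ≈ 3058.9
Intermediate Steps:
H = 73 (H = 3 + 70 = 73)
U(W) = 4*W² (U(W) = (2*W)*(2*W) = 4*W²)
S = 4*√5 (S = √(73 + 7) = √80 = 4*√5 ≈ 8.9443)
(U(6) + S)*20 = (4*6² + 4*√5)*20 = (4*36 + 4*√5)*20 = (144 + 4*√5)*20 = 2880 + 80*√5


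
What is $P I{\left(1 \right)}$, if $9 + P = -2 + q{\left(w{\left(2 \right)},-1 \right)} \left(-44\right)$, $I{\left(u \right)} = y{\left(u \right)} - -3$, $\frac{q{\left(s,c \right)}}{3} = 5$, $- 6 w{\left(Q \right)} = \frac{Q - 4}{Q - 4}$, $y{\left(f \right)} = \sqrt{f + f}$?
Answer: $-2013 - 671 \sqrt{2} \approx -2961.9$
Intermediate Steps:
$y{\left(f \right)} = \sqrt{2} \sqrt{f}$ ($y{\left(f \right)} = \sqrt{2 f} = \sqrt{2} \sqrt{f}$)
$w{\left(Q \right)} = - \frac{1}{6}$ ($w{\left(Q \right)} = - \frac{\left(Q - 4\right) \frac{1}{Q - 4}}{6} = - \frac{\left(-4 + Q\right) \frac{1}{-4 + Q}}{6} = \left(- \frac{1}{6}\right) 1 = - \frac{1}{6}$)
$q{\left(s,c \right)} = 15$ ($q{\left(s,c \right)} = 3 \cdot 5 = 15$)
$I{\left(u \right)} = 3 + \sqrt{2} \sqrt{u}$ ($I{\left(u \right)} = \sqrt{2} \sqrt{u} - -3 = \sqrt{2} \sqrt{u} + 3 = 3 + \sqrt{2} \sqrt{u}$)
$P = -671$ ($P = -9 + \left(-2 + 15 \left(-44\right)\right) = -9 - 662 = -671$)
$P I{\left(1 \right)} = - 671 \left(3 + \sqrt{2} \sqrt{1}\right) = - 671 \left(3 + \sqrt{2} \cdot 1\right) = - 671 \left(3 + \sqrt{2}\right) = -2013 - 671 \sqrt{2}$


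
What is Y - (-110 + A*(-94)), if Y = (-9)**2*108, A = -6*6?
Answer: 5474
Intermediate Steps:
A = -36
Y = 8748 (Y = 81*108 = 8748)
Y - (-110 + A*(-94)) = 8748 - (-110 - 36*(-94)) = 8748 - (-110 + 3384) = 8748 - 1*3274 = 8748 - 3274 = 5474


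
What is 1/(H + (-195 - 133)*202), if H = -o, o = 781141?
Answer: -1/847397 ≈ -1.1801e-6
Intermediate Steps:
H = -781141 (H = -1*781141 = -781141)
1/(H + (-195 - 133)*202) = 1/(-781141 + (-195 - 133)*202) = 1/(-781141 - 328*202) = 1/(-781141 - 66256) = 1/(-847397) = -1/847397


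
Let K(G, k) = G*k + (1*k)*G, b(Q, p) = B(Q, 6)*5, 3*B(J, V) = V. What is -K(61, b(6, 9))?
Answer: -1220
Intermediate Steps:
B(J, V) = V/3
b(Q, p) = 10 (b(Q, p) = ((1/3)*6)*5 = 2*5 = 10)
K(G, k) = 2*G*k (K(G, k) = G*k + k*G = G*k + G*k = 2*G*k)
-K(61, b(6, 9)) = -2*61*10 = -1*1220 = -1220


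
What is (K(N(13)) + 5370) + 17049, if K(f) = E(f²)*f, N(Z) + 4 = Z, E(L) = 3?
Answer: 22446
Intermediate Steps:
N(Z) = -4 + Z
K(f) = 3*f
(K(N(13)) + 5370) + 17049 = (3*(-4 + 13) + 5370) + 17049 = (3*9 + 5370) + 17049 = (27 + 5370) + 17049 = 5397 + 17049 = 22446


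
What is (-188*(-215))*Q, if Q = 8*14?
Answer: 4527040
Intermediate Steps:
Q = 112
(-188*(-215))*Q = -188*(-215)*112 = 40420*112 = 4527040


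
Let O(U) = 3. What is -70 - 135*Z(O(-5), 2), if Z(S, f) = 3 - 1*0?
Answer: -475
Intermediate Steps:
Z(S, f) = 3 (Z(S, f) = 3 + 0 = 3)
-70 - 135*Z(O(-5), 2) = -70 - 135*3 = -70 - 405 = -475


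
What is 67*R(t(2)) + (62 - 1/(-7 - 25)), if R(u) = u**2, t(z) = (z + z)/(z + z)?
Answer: 4129/32 ≈ 129.03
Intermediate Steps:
t(z) = 1 (t(z) = (2*z)/((2*z)) = (2*z)*(1/(2*z)) = 1)
67*R(t(2)) + (62 - 1/(-7 - 25)) = 67*1**2 + (62 - 1/(-7 - 25)) = 67*1 + (62 - 1/(-32)) = 67 + (62 - 1*(-1/32)) = 67 + (62 + 1/32) = 67 + 1985/32 = 4129/32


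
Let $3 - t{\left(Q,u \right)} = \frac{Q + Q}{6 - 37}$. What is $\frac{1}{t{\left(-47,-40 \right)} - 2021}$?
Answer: $- \frac{31}{62652} \approx -0.0004948$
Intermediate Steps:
$t{\left(Q,u \right)} = 3 + \frac{2 Q}{31}$ ($t{\left(Q,u \right)} = 3 - \frac{Q + Q}{6 - 37} = 3 - \frac{2 Q}{-31} = 3 - 2 Q \left(- \frac{1}{31}\right) = 3 - - \frac{2 Q}{31} = 3 + \frac{2 Q}{31}$)
$\frac{1}{t{\left(-47,-40 \right)} - 2021} = \frac{1}{\left(3 + \frac{2}{31} \left(-47\right)\right) - 2021} = \frac{1}{\left(3 - \frac{94}{31}\right) - 2021} = \frac{1}{- \frac{1}{31} - 2021} = \frac{1}{- \frac{62652}{31}} = - \frac{31}{62652}$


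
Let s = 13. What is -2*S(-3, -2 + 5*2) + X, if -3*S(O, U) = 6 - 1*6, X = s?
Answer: 13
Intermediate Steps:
X = 13
S(O, U) = 0 (S(O, U) = -(6 - 1*6)/3 = -(6 - 6)/3 = -⅓*0 = 0)
-2*S(-3, -2 + 5*2) + X = -2*0 + 13 = 0 + 13 = 13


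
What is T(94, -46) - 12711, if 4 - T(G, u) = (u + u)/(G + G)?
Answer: -597206/47 ≈ -12707.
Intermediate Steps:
T(G, u) = 4 - u/G (T(G, u) = 4 - (u + u)/(G + G) = 4 - 2*u/(2*G) = 4 - 2*u*1/(2*G) = 4 - u/G)
T(94, -46) - 12711 = (4 - 1*(-46)/94) - 12711 = (4 - 1*(-46)*1/94) - 12711 = (4 + 23/47) - 12711 = 211/47 - 12711 = -597206/47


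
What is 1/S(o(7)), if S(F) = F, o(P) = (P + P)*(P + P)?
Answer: 1/196 ≈ 0.0051020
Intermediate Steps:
o(P) = 4*P² (o(P) = (2*P)*(2*P) = 4*P²)
1/S(o(7)) = 1/(4*7²) = 1/(4*49) = 1/196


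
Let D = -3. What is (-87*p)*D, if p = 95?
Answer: 24795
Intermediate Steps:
(-87*p)*D = -87*95*(-3) = -8265*(-3) = 24795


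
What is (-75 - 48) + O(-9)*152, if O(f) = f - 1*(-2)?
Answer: -1187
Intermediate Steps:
O(f) = 2 + f (O(f) = f + 2 = 2 + f)
(-75 - 48) + O(-9)*152 = (-75 - 48) + (2 - 9)*152 = -123 - 7*152 = -123 - 1064 = -1187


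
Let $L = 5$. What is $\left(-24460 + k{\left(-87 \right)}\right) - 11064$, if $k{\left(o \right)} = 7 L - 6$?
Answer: $-35495$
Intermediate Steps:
$k{\left(o \right)} = 29$ ($k{\left(o \right)} = 7 \cdot 5 - 6 = 35 - 6 = 29$)
$\left(-24460 + k{\left(-87 \right)}\right) - 11064 = \left(-24460 + 29\right) - 11064 = -24431 - 11064 = -35495$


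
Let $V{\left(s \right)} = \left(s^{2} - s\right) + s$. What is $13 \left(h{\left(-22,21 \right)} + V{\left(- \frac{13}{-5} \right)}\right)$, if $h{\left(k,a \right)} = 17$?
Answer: $\frac{7722}{25} \approx 308.88$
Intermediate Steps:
$V{\left(s \right)} = s^{2}$
$13 \left(h{\left(-22,21 \right)} + V{\left(- \frac{13}{-5} \right)}\right) = 13 \left(17 + \left(- \frac{13}{-5}\right)^{2}\right) = 13 \left(17 + \left(\left(-13\right) \left(- \frac{1}{5}\right)\right)^{2}\right) = 13 \left(17 + \left(\frac{13}{5}\right)^{2}\right) = 13 \left(17 + \frac{169}{25}\right) = 13 \cdot \frac{594}{25} = \frac{7722}{25}$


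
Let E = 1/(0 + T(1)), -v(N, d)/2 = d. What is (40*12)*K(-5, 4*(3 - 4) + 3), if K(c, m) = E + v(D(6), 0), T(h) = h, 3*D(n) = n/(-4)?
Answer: 480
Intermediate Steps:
D(n) = -n/12 (D(n) = (n/(-4))/3 = (n*(-¼))/3 = (-n/4)/3 = -n/12)
v(N, d) = -2*d
E = 1 (E = 1/(0 + 1) = 1/1 = 1)
K(c, m) = 1 (K(c, m) = 1 - 2*0 = 1 + 0 = 1)
(40*12)*K(-5, 4*(3 - 4) + 3) = (40*12)*1 = 480*1 = 480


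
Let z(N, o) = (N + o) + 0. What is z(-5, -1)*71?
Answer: -426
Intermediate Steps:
z(N, o) = N + o
z(-5, -1)*71 = (-5 - 1)*71 = -6*71 = -426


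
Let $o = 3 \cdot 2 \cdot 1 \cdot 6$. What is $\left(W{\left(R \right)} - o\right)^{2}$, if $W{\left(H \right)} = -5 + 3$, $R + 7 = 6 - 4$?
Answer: $1444$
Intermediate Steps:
$R = -5$ ($R = -7 + \left(6 - 4\right) = -7 + 2 = -5$)
$W{\left(H \right)} = -2$
$o = 36$ ($o = 3 \cdot 2 \cdot 6 = 6 \cdot 6 = 36$)
$\left(W{\left(R \right)} - o\right)^{2} = \left(-2 - 36\right)^{2} = \left(-38\right)^{2} = 1444$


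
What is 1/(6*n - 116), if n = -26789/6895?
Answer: -985/137222 ≈ -0.0071782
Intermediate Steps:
n = -3827/985 (n = -26789*1/6895 = -3827/985 ≈ -3.8853)
1/(6*n - 116) = 1/(6*(-3827/985) - 116) = 1/(-22962/985 - 116) = 1/(-137222/985) = -985/137222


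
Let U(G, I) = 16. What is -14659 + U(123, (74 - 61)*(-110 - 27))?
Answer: -14643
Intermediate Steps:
-14659 + U(123, (74 - 61)*(-110 - 27)) = -14659 + 16 = -14643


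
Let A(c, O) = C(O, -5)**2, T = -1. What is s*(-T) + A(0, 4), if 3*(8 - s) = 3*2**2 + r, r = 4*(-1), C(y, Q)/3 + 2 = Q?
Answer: 1339/3 ≈ 446.33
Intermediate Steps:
C(y, Q) = -6 + 3*Q
r = -4
A(c, O) = 441 (A(c, O) = (-6 + 3*(-5))**2 = (-6 - 15)**2 = (-21)**2 = 441)
s = 16/3 (s = 8 - (3*2**2 - 4)/3 = 8 - (3*4 - 4)/3 = 8 - (12 - 4)/3 = 8 - 1/3*8 = 8 - 8/3 = 16/3 ≈ 5.3333)
s*(-T) + A(0, 4) = 16*(-1*(-1))/3 + 441 = (16/3)*1 + 441 = 16/3 + 441 = 1339/3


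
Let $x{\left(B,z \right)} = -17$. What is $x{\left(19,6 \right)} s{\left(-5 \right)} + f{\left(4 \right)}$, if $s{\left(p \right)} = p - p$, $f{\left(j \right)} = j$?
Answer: $4$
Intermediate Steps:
$s{\left(p \right)} = 0$
$x{\left(19,6 \right)} s{\left(-5 \right)} + f{\left(4 \right)} = \left(-17\right) 0 + 4 = 0 + 4 = 4$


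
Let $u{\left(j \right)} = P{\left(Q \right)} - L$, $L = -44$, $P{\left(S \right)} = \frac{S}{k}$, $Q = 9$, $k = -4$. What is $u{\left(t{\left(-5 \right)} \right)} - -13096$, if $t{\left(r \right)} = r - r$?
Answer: $\frac{52551}{4} \approx 13138.0$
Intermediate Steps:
$t{\left(r \right)} = 0$
$P{\left(S \right)} = - \frac{S}{4}$ ($P{\left(S \right)} = \frac{S}{-4} = S \left(- \frac{1}{4}\right) = - \frac{S}{4}$)
$u{\left(j \right)} = \frac{167}{4}$ ($u{\left(j \right)} = \left(- \frac{1}{4}\right) 9 - -44 = - \frac{9}{4} + 44 = \frac{167}{4}$)
$u{\left(t{\left(-5 \right)} \right)} - -13096 = \frac{167}{4} - -13096 = \frac{167}{4} + 13096 = \frac{52551}{4}$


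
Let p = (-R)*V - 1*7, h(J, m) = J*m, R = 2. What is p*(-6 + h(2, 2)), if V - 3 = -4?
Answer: 10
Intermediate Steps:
V = -1 (V = 3 - 4 = -1)
p = -5 (p = -1*2*(-1) - 1*7 = -2*(-1) - 7 = 2 - 7 = -5)
p*(-6 + h(2, 2)) = -5*(-6 + 2*2) = -5*(-6 + 4) = -5*(-2) = 10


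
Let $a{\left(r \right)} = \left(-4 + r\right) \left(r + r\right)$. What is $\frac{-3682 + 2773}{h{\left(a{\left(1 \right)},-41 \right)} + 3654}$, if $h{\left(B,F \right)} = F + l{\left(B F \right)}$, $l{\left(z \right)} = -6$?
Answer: $- \frac{909}{3607} \approx -0.25201$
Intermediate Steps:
$a{\left(r \right)} = 2 r \left(-4 + r\right)$ ($a{\left(r \right)} = \left(-4 + r\right) 2 r = 2 r \left(-4 + r\right)$)
$h{\left(B,F \right)} = -6 + F$ ($h{\left(B,F \right)} = F - 6 = -6 + F$)
$\frac{-3682 + 2773}{h{\left(a{\left(1 \right)},-41 \right)} + 3654} = \frac{-3682 + 2773}{\left(-6 - 41\right) + 3654} = - \frac{909}{-47 + 3654} = - \frac{909}{3607}$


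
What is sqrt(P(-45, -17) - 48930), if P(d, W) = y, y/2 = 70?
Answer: I*sqrt(48790) ≈ 220.88*I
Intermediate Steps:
y = 140 (y = 2*70 = 140)
P(d, W) = 140
sqrt(P(-45, -17) - 48930) = sqrt(140 - 48930) = sqrt(-48790) = I*sqrt(48790)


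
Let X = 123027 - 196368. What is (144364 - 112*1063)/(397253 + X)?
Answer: 333/4262 ≈ 0.078132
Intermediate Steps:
X = -73341
(144364 - 112*1063)/(397253 + X) = (144364 - 112*1063)/(397253 - 73341) = (144364 - 119056)/323912 = 25308*(1/323912) = 333/4262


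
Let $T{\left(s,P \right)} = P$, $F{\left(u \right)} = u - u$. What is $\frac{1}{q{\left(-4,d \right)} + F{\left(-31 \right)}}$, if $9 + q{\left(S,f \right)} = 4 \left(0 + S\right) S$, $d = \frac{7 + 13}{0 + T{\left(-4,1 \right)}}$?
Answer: $\frac{1}{55} \approx 0.018182$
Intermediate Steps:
$F{\left(u \right)} = 0$
$d = 20$ ($d = \frac{7 + 13}{0 + 1} = \frac{20}{1} = 20 \cdot 1 = 20$)
$q{\left(S,f \right)} = -9 + 4 S^{2}$ ($q{\left(S,f \right)} = -9 + 4 \left(0 + S\right) S = -9 + 4 S S = -9 + 4 S^{2}$)
$\frac{1}{q{\left(-4,d \right)} + F{\left(-31 \right)}} = \frac{1}{\left(-9 + 4 \left(-4\right)^{2}\right) + 0} = \frac{1}{\left(-9 + 4 \cdot 16\right) + 0} = \frac{1}{\left(-9 + 64\right) + 0} = \frac{1}{55 + 0} = \frac{1}{55}$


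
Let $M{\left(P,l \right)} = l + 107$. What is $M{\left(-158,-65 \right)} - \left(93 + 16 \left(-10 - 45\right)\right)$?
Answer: $829$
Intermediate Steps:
$M{\left(P,l \right)} = 107 + l$
$M{\left(-158,-65 \right)} - \left(93 + 16 \left(-10 - 45\right)\right) = \left(107 - 65\right) - \left(93 + 16 \left(-10 - 45\right)\right) = 42 - \left(93 + 16 \left(-10 - 45\right)\right) = 42 - -787 = 42 + \left(880 - 93\right) = 42 + 787 = 829$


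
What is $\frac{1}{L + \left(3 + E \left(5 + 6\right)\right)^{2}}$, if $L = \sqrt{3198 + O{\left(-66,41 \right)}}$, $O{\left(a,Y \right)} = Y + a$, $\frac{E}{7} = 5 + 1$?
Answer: $\frac{216225}{46753247452} - \frac{\sqrt{3173}}{46753247452} \approx 4.6236 \cdot 10^{-6}$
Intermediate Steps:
$E = 42$ ($E = 7 \left(5 + 1\right) = 7 \cdot 6 = 42$)
$L = \sqrt{3173}$ ($L = \sqrt{3198 + \left(41 - 66\right)} = \sqrt{3198 - 25} = \sqrt{3173} \approx 56.329$)
$\frac{1}{L + \left(3 + E \left(5 + 6\right)\right)^{2}} = \frac{1}{\sqrt{3173} + \left(3 + 42 \left(5 + 6\right)\right)^{2}} = \frac{1}{\sqrt{3173} + \left(3 + 42 \cdot 11\right)^{2}} = \frac{1}{\sqrt{3173} + \left(3 + 462\right)^{2}} = \frac{1}{\sqrt{3173} + 465^{2}} = \frac{1}{\sqrt{3173} + 216225} = \frac{1}{216225 + \sqrt{3173}}$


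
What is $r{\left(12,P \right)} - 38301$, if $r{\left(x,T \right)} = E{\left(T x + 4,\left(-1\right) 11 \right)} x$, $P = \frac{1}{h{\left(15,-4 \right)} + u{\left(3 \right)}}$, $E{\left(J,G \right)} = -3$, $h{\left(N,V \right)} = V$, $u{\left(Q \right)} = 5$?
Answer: $-38337$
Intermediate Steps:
$P = 1$ ($P = \frac{1}{-4 + 5} = 1^{-1} = 1$)
$r{\left(x,T \right)} = - 3 x$
$r{\left(12,P \right)} - 38301 = \left(-3\right) 12 - 38301 = -36 - 38301 = -38337$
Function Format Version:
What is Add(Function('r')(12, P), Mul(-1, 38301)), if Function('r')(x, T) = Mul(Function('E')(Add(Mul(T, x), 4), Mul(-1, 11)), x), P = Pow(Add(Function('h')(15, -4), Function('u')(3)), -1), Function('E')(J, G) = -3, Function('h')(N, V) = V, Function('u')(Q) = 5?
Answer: -38337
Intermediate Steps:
P = 1 (P = Pow(Add(-4, 5), -1) = Pow(1, -1) = 1)
Function('r')(x, T) = Mul(-3, x)
Add(Function('r')(12, P), Mul(-1, 38301)) = Add(Mul(-3, 12), Mul(-1, 38301)) = Add(-36, -38301) = -38337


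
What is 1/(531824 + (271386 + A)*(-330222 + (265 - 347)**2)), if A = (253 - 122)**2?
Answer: -1/93343845582 ≈ -1.0713e-11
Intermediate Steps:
A = 17161 (A = 131**2 = 17161)
1/(531824 + (271386 + A)*(-330222 + (265 - 347)**2)) = 1/(531824 + (271386 + 17161)*(-330222 + (265 - 347)**2)) = 1/(531824 + 288547*(-330222 + (-82)**2)) = 1/(531824 + 288547*(-330222 + 6724)) = 1/(531824 + 288547*(-323498)) = 1/(531824 - 93344377406) = 1/(-93343845582) = -1/93343845582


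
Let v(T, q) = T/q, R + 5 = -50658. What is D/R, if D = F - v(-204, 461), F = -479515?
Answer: 221056211/23355643 ≈ 9.4648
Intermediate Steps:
R = -50663 (R = -5 - 50658 = -50663)
D = -221056211/461 (D = -479515 - (-204)/461 = -479515 - 1*(-204/461) = -479515 + 204/461 = -221056211/461 ≈ -4.7951e+5)
D/R = -221056211/461/(-50663) = -221056211/461*(-1/50663) = 221056211/23355643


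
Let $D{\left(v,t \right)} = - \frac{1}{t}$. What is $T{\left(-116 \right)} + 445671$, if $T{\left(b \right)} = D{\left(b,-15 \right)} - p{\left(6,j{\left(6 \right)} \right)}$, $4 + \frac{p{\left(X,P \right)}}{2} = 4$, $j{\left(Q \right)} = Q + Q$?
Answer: $\frac{6685066}{15} \approx 4.4567 \cdot 10^{5}$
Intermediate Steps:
$j{\left(Q \right)} = 2 Q$
$p{\left(X,P \right)} = 0$ ($p{\left(X,P \right)} = -8 + 2 \cdot 4 = -8 + 8 = 0$)
$T{\left(b \right)} = \frac{1}{15}$ ($T{\left(b \right)} = - \frac{1}{-15} - 0 = \left(-1\right) \left(- \frac{1}{15}\right) + 0 = \frac{1}{15} + 0 = \frac{1}{15}$)
$T{\left(-116 \right)} + 445671 = \frac{1}{15} + 445671 = \frac{6685066}{15}$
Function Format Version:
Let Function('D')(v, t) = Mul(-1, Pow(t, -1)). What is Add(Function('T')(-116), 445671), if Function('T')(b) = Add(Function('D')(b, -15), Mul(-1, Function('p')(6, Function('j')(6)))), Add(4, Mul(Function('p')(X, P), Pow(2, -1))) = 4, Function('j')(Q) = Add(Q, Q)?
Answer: Rational(6685066, 15) ≈ 4.4567e+5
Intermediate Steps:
Function('j')(Q) = Mul(2, Q)
Function('p')(X, P) = 0 (Function('p')(X, P) = Add(-8, Mul(2, 4)) = Add(-8, 8) = 0)
Function('T')(b) = Rational(1, 15) (Function('T')(b) = Add(Mul(-1, Pow(-15, -1)), Mul(-1, 0)) = Add(Mul(-1, Rational(-1, 15)), 0) = Add(Rational(1, 15), 0) = Rational(1, 15))
Add(Function('T')(-116), 445671) = Add(Rational(1, 15), 445671) = Rational(6685066, 15)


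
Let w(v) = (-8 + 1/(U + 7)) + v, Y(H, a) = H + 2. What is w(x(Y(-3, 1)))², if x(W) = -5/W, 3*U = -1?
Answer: 3249/400 ≈ 8.1225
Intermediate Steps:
Y(H, a) = 2 + H
U = -⅓ (U = (⅓)*(-1) = -⅓ ≈ -0.33333)
w(v) = -157/20 + v (w(v) = (-8 + 1/(-⅓ + 7)) + v = (-8 + 1/(20/3)) + v = (-8 + 3/20) + v = -157/20 + v)
w(x(Y(-3, 1)))² = (-157/20 - 5/(2 - 3))² = (-157/20 - 5/(-1))² = (-157/20 - 5*(-1))² = (-157/20 + 5)² = (-57/20)² = 3249/400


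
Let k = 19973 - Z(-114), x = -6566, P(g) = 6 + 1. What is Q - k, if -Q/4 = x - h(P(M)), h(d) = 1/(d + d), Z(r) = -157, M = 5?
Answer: 42940/7 ≈ 6134.3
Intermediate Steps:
P(g) = 7
h(d) = 1/(2*d)
k = 20130 (k = 19973 - 1*(-157) = 19973 + 157 = 20130)
Q = 183850/7 (Q = -4*(-6566 - 1/(2*7)) = -4*(-6566 - 1*1/14) = -4*(-6566 - 1/14) = -4*(-91925/14) = 183850/7 ≈ 26264.)
Q - k = 183850/7 - 1*20130 = 183850/7 - 20130 = 42940/7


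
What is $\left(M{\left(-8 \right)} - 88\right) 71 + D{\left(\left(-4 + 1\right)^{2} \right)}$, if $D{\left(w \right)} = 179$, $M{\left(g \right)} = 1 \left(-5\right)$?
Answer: $-6424$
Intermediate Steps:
$M{\left(g \right)} = -5$
$\left(M{\left(-8 \right)} - 88\right) 71 + D{\left(\left(-4 + 1\right)^{2} \right)} = \left(-5 - 88\right) 71 + 179 = \left(-93\right) 71 + 179 = -6603 + 179 = -6424$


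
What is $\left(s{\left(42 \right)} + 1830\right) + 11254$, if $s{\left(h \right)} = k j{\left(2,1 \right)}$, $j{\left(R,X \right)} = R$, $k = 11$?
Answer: $13106$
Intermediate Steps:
$s{\left(h \right)} = 22$ ($s{\left(h \right)} = 11 \cdot 2 = 22$)
$\left(s{\left(42 \right)} + 1830\right) + 11254 = \left(22 + 1830\right) + 11254 = 1852 + 11254 = 13106$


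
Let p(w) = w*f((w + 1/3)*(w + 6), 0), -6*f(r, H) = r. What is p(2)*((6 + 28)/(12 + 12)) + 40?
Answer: 842/27 ≈ 31.185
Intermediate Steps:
f(r, H) = -r/6
p(w) = -w*(6 + w)*(⅓ + w)/6 (p(w) = w*(-(w + 1/3)*(w + 6)/6) = w*(-(w + ⅓)*(6 + w)/6) = w*(-(⅓ + w)*(6 + w)/6) = w*(-(6 + w)*(⅓ + w)/6) = -w*(6 + w)*(⅓ + w)/6)
p(2)*((6 + 28)/(12 + 12)) + 40 = ((1/18)*2*(-6 - 19*2 - 3*2²))*((6 + 28)/(12 + 12)) + 40 = ((1/18)*2*(-6 - 38 - 3*4))*(34/24) + 40 = ((1/18)*2*(-6 - 38 - 12))*(34*(1/24)) + 40 = ((1/18)*2*(-56))*(17/12) + 40 = -56/9*17/12 + 40 = -238/27 + 40 = 842/27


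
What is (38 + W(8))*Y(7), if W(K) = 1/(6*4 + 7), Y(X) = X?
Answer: 8253/31 ≈ 266.23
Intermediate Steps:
W(K) = 1/31 (W(K) = 1/(24 + 7) = 1/31)
(38 + W(8))*Y(7) = (38 + 1/31)*7 = (1179/31)*7 = 8253/31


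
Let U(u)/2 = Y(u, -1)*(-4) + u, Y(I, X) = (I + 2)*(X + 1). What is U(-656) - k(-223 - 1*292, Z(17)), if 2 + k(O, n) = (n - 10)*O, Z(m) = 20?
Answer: 3840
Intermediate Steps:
Y(I, X) = (1 + X)*(2 + I) (Y(I, X) = (2 + I)*(1 + X) = (1 + X)*(2 + I))
U(u) = 2*u (U(u) = 2*((2 + u + 2*(-1) + u*(-1))*(-4) + u) = 2*((2 + u - 2 - u)*(-4) + u) = 2*(0*(-4) + u) = 2*(0 + u) = 2*u)
k(O, n) = -2 + O*(-10 + n) (k(O, n) = -2 + (n - 10)*O = -2 + (-10 + n)*O = -2 + O*(-10 + n))
U(-656) - k(-223 - 1*292, Z(17)) = 2*(-656) - (-2 - 10*(-223 - 1*292) + (-223 - 1*292)*20) = -1312 - (-2 - 10*(-223 - 292) + (-223 - 292)*20) = -1312 - (-2 - 10*(-515) - 515*20) = -1312 - (-2 + 5150 - 10300) = -1312 - 1*(-5152) = -1312 + 5152 = 3840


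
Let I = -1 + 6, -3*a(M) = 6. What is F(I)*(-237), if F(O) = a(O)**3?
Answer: 1896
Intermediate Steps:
a(M) = -2 (a(M) = -1/3*6 = -2)
I = 5
F(O) = -8 (F(O) = (-2)**3 = -8)
F(I)*(-237) = -8*(-237) = 1896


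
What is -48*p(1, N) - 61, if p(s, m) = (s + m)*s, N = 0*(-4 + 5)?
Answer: -109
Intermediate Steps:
N = 0 (N = 0*1 = 0)
p(s, m) = s*(m + s) (p(s, m) = (m + s)*s = s*(m + s))
-48*p(1, N) - 61 = -48*(0 + 1) - 61 = -48 - 61 = -109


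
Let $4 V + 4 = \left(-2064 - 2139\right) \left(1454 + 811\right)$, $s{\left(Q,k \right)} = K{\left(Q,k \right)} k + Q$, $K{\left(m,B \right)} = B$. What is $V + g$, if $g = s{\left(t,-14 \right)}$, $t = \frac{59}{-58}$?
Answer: $- \frac{276051553}{116} \approx -2.3798 \cdot 10^{6}$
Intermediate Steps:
$t = - \frac{59}{58}$ ($t = 59 \left(- \frac{1}{58}\right) = - \frac{59}{58} \approx -1.0172$)
$s{\left(Q,k \right)} = Q + k^{2}$ ($s{\left(Q,k \right)} = k k + Q = k^{2} + Q = Q + k^{2}$)
$g = \frac{11309}{58}$ ($g = - \frac{59}{58} + \left(-14\right)^{2} = - \frac{59}{58} + 196 = \frac{11309}{58} \approx 194.98$)
$V = - \frac{9519799}{4}$ ($V = -1 + \frac{\left(-2064 - 2139\right) \left(1454 + 811\right)}{4} = -1 + \frac{\left(-4203\right) 2265}{4} = -1 + \frac{1}{4} \left(-9519795\right) = -1 - \frac{9519795}{4} = - \frac{9519799}{4} \approx -2.3799 \cdot 10^{6}$)
$V + g = - \frac{9519799}{4} + \frac{11309}{58} = - \frac{276051553}{116}$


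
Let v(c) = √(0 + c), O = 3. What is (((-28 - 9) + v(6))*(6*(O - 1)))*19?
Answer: -8436 + 228*√6 ≈ -7877.5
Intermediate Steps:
v(c) = √c
(((-28 - 9) + v(6))*(6*(O - 1)))*19 = (((-28 - 9) + √6)*(6*(3 - 1)))*19 = ((-37 + √6)*(6*2))*19 = ((-37 + √6)*12)*19 = (-444 + 12*√6)*19 = -8436 + 228*√6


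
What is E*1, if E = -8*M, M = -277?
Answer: 2216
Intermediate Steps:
E = 2216 (E = -8*(-277) = 2216)
E*1 = 2216*1 = 2216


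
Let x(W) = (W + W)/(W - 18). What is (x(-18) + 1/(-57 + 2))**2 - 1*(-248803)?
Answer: 752631991/3025 ≈ 2.4880e+5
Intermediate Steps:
x(W) = 2*W/(-18 + W) (x(W) = (2*W)/(-18 + W) = 2*W/(-18 + W))
(x(-18) + 1/(-57 + 2))**2 - 1*(-248803) = (2*(-18)/(-18 - 18) + 1/(-57 + 2))**2 - 1*(-248803) = (2*(-18)/(-36) + 1/(-55))**2 + 248803 = (2*(-18)*(-1/36) - 1/55)**2 + 248803 = (1 - 1/55)**2 + 248803 = (54/55)**2 + 248803 = 2916/3025 + 248803 = 752631991/3025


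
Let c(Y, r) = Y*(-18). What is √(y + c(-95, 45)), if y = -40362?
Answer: 2*I*√9663 ≈ 196.6*I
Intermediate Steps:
c(Y, r) = -18*Y
√(y + c(-95, 45)) = √(-40362 - 18*(-95)) = √(-40362 + 1710) = √(-38652) = 2*I*√9663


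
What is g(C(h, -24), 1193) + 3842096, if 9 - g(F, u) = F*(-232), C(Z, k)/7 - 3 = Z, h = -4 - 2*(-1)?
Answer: 3843729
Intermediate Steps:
h = -2 (h = -4 + 2 = -2)
C(Z, k) = 21 + 7*Z
g(F, u) = 9 + 232*F (g(F, u) = 9 - F*(-232) = 9 - (-232)*F = 9 + 232*F)
g(C(h, -24), 1193) + 3842096 = (9 + 232*(21 + 7*(-2))) + 3842096 = (9 + 232*(21 - 14)) + 3842096 = (9 + 232*7) + 3842096 = (9 + 1624) + 3842096 = 1633 + 3842096 = 3843729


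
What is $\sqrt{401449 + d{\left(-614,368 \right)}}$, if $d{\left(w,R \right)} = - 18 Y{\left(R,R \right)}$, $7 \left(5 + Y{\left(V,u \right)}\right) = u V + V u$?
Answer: $\frac{i \sqrt{14451437}}{7} \approx 543.07 i$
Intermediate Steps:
$Y{\left(V,u \right)} = -5 + \frac{2 V u}{7}$ ($Y{\left(V,u \right)} = -5 + \frac{u V + V u}{7} = -5 + \frac{V u + V u}{7} = -5 + \frac{2 V u}{7}$)
$d{\left(w,R \right)} = 90 - \frac{36 R^{2}}{7}$ ($d{\left(w,R \right)} = - 18 \left(-5 + \frac{2 R R}{7}\right) = - 18 \left(-5 + \frac{2 R^{2}}{7}\right) = 90 - \frac{36 R^{2}}{7}$)
$\sqrt{401449 + d{\left(-614,368 \right)}} = \sqrt{401449 + \left(90 - \frac{36 \cdot 368^{2}}{7}\right)} = \sqrt{401449 + \left(90 - \frac{4875264}{7}\right)} = \sqrt{401449 - \frac{4874634}{7}} = \sqrt{- \frac{2064491}{7}} = \frac{i \sqrt{14451437}}{7}$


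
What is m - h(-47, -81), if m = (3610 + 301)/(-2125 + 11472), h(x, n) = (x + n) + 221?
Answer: -865360/9347 ≈ -92.582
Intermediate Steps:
h(x, n) = 221 + n + x (h(x, n) = (n + x) + 221 = 221 + n + x)
m = 3911/9347 ≈ 0.41842
m - h(-47, -81) = 3911/9347 - (221 - 81 - 47) = 3911/9347 - 1*93 = 3911/9347 - 93 = -865360/9347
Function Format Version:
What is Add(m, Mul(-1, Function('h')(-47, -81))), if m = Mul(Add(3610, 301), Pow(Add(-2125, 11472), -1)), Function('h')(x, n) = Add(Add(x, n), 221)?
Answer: Rational(-865360, 9347) ≈ -92.582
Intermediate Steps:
Function('h')(x, n) = Add(221, n, x) (Function('h')(x, n) = Add(Add(n, x), 221) = Add(221, n, x))
m = Rational(3911, 9347) (m = Mul(3911, Pow(9347, -1)) = Mul(3911, Rational(1, 9347)) = Rational(3911, 9347) ≈ 0.41842)
Add(m, Mul(-1, Function('h')(-47, -81))) = Add(Rational(3911, 9347), Mul(-1, Add(221, -81, -47))) = Add(Rational(3911, 9347), Mul(-1, 93)) = Add(Rational(3911, 9347), -93) = Rational(-865360, 9347)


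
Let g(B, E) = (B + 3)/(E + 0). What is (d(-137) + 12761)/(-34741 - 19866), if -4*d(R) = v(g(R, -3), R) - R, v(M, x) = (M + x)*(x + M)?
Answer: -190717/982926 ≈ -0.19403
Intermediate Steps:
g(B, E) = (3 + B)/E
v(M, x) = (M + x)² (v(M, x) = (M + x)*(M + x) = (M + x)²)
d(R) = -(-1 + 2*R/3)²/4 + R/4 (d(R) = -(((3 + R)/(-3) + R)² - R)/4 = -((-(3 + R)/3 + R)² - R)/4 = -(((-1 - R/3) + R)² - R)/4 = -((-1 + 2*R/3)² - R)/4 = -(-1 + 2*R/3)²/4 + R/4)
(d(-137) + 12761)/(-34741 - 19866) = ((-(-3 + 2*(-137))²/36 + (¼)*(-137)) + 12761)/(-34741 - 19866) = ((-(-3 - 274)²/36 - 137/4) + 12761)/(-54607) = ((-1/36*(-277)² - 137/4) + 12761)*(-1/54607) = ((-1/36*76729 - 137/4) + 12761)*(-1/54607) = ((-76729/36 - 137/4) + 12761)*(-1/54607) = (-38981/18 + 12761)*(-1/54607) = (190717/18)*(-1/54607) = -190717/982926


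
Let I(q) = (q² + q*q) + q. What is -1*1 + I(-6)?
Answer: 65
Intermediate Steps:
I(q) = q + 2*q² (I(q) = (q² + q²) + q = 2*q² + q = q + 2*q²)
-1*1 + I(-6) = -1*1 - 6*(1 + 2*(-6)) = -1 - 6*(1 - 12) = -1 - 6*(-11) = -1 + 66 = 65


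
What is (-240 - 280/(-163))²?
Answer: 1508545600/26569 ≈ 56778.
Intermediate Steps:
(-240 - 280/(-163))² = (-240 - 280*(-1/163))² = (-240 + 280/163)² = (-38840/163)² = 1508545600/26569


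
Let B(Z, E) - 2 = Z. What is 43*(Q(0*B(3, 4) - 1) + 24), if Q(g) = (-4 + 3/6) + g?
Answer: 1677/2 ≈ 838.50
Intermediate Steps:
B(Z, E) = 2 + Z
Q(g) = -7/2 + g (Q(g) = (-4 + 3*(1/6)) + g = (-4 + 1/2) + g = -7/2 + g)
43*(Q(0*B(3, 4) - 1) + 24) = 43*((-7/2 + (0*(2 + 3) - 1)) + 24) = 43*((-7/2 + (0*5 - 1)) + 24) = 43*((-7/2 + (0 - 1)) + 24) = 43*((-7/2 - 1) + 24) = 43*(-9/2 + 24) = 43*(39/2) = 1677/2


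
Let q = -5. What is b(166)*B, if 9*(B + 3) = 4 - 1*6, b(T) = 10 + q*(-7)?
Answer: -145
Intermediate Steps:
b(T) = 45 (b(T) = 10 - 5*(-7) = 10 + 35 = 45)
B = -29/9 (B = -3 + (4 - 1*6)/9 = -3 + (4 - 6)/9 = -3 + (⅑)*(-2) = -3 - 2/9 = -29/9 ≈ -3.2222)
b(166)*B = 45*(-29/9) = -145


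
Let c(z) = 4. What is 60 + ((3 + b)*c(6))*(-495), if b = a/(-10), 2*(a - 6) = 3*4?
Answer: -3504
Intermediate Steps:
a = 12 (a = 6 + (3*4)/2 = 6 + (½)*12 = 6 + 6 = 12)
b = -6/5 (b = 12/(-10) = 12*(-⅒) = -6/5 ≈ -1.2000)
60 + ((3 + b)*c(6))*(-495) = 60 + ((3 - 6/5)*4)*(-495) = 60 + ((9/5)*4)*(-495) = 60 + (36/5)*(-495) = 60 - 3564 = -3504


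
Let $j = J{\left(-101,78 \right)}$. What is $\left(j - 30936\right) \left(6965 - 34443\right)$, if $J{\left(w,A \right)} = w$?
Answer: $852834686$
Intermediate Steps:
$j = -101$
$\left(j - 30936\right) \left(6965 - 34443\right) = \left(-101 - 30936\right) \left(6965 - 34443\right) = \left(-31037\right) \left(-27478\right) = 852834686$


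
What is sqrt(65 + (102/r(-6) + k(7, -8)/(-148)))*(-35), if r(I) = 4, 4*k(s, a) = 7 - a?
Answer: -35*sqrt(1981757)/148 ≈ -332.91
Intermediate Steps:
k(s, a) = 7/4 - a/4 (k(s, a) = (7 - a)/4 = 7/4 - a/4)
sqrt(65 + (102/r(-6) + k(7, -8)/(-148)))*(-35) = sqrt(65 + (102/4 + (7/4 - 1/4*(-8))/(-148)))*(-35) = sqrt(65 + (102*(1/4) + (7/4 + 2)*(-1/148)))*(-35) = sqrt(65 + (51/2 + (15/4)*(-1/148)))*(-35) = sqrt(65 + (51/2 - 15/592))*(-35) = sqrt(65 + 15081/592)*(-35) = sqrt(53561/592)*(-35) = (sqrt(1981757)/148)*(-35) = -35*sqrt(1981757)/148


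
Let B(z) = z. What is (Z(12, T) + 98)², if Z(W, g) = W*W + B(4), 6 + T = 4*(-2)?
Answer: 60516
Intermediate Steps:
T = -14 (T = -6 + 4*(-2) = -6 - 8 = -14)
Z(W, g) = 4 + W² (Z(W, g) = W*W + 4 = W² + 4 = 4 + W²)
(Z(12, T) + 98)² = ((4 + 12²) + 98)² = ((4 + 144) + 98)² = (148 + 98)² = 246² = 60516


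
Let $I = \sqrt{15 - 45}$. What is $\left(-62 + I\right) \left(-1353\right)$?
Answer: $83886 - 1353 i \sqrt{30} \approx 83886.0 - 7410.7 i$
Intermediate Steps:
$I = i \sqrt{30}$ ($I = \sqrt{-30} = i \sqrt{30} \approx 5.4772 i$)
$\left(-62 + I\right) \left(-1353\right) = \left(-62 + i \sqrt{30}\right) \left(-1353\right) = 83886 - 1353 i \sqrt{30}$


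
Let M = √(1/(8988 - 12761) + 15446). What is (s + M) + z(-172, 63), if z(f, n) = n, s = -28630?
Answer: -28567 + √4487387289/539 ≈ -28443.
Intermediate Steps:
M = √4487387289/539 (M = √(1/(-3773) + 15446) = √(-1/3773 + 15446) = √(58277757/3773) = √4487387289/539 ≈ 124.28)
(s + M) + z(-172, 63) = (-28630 + √4487387289/539) + 63 = -28567 + √4487387289/539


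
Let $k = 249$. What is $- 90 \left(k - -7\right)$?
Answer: $-23040$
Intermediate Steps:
$- 90 \left(k - -7\right) = - 90 \left(249 - -7\right) = - 90 \left(249 + \left(-3 + 10\right)\right) = - 90 \left(249 + 7\right) = \left(-90\right) 256 = -23040$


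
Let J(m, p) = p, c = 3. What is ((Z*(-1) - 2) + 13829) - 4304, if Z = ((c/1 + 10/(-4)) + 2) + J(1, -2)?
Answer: 19045/2 ≈ 9522.5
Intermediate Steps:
Z = 1/2 (Z = ((3/1 + 10/(-4)) + 2) - 2 = ((3*1 + 10*(-1/4)) + 2) - 2 = ((3 - 5/2) + 2) - 2 = (1/2 + 2) - 2 = 5/2 - 2 = 1/2 ≈ 0.50000)
((Z*(-1) - 2) + 13829) - 4304 = (((1/2)*(-1) - 2) + 13829) - 4304 = ((-1/2 - 2) + 13829) - 4304 = (-5/2 + 13829) - 4304 = 27653/2 - 4304 = 19045/2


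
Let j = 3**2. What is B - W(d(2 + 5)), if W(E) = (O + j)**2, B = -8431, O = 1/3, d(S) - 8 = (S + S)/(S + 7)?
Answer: -76663/9 ≈ -8518.1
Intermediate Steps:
d(S) = 8 + 2*S/(7 + S) (d(S) = 8 + (S + S)/(S + 7) = 8 + (2*S)/(7 + S) = 8 + 2*S/(7 + S))
O = 1/3 ≈ 0.33333
j = 9
W(E) = 784/9 (W(E) = (1/3 + 9)**2 = (28/3)**2 = 784/9)
B - W(d(2 + 5)) = -8431 - 1*784/9 = -8431 - 784/9 = -76663/9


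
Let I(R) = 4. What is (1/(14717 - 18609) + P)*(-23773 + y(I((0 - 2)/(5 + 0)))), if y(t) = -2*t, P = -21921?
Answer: 2028912471273/3892 ≈ 5.2130e+8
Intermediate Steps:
(1/(14717 - 18609) + P)*(-23773 + y(I((0 - 2)/(5 + 0)))) = (1/(14717 - 18609) - 21921)*(-23773 - 2*4) = (1/(-3892) - 21921)*(-23773 - 8) = (-1/3892 - 21921)*(-23781) = -85316533/3892*(-23781) = 2028912471273/3892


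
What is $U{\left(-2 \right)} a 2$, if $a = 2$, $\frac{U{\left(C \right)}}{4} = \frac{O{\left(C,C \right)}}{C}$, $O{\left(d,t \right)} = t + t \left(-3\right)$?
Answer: $-32$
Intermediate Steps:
$O{\left(d,t \right)} = - 2 t$ ($O{\left(d,t \right)} = t - 3 t = - 2 t$)
$U{\left(C \right)} = -8$ ($U{\left(C \right)} = 4 \frac{\left(-2\right) C}{C} = 4 \left(-2\right) = -8$)
$U{\left(-2 \right)} a 2 = \left(-8\right) 2 \cdot 2 = \left(-16\right) 2 = -32$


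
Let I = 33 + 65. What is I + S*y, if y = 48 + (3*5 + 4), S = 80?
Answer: 5458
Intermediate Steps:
I = 98
y = 67 (y = 48 + (15 + 4) = 48 + 19 = 67)
I + S*y = 98 + 80*67 = 98 + 5360 = 5458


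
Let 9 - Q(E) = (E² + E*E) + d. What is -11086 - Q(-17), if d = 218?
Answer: -10299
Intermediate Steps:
Q(E) = -209 - 2*E² (Q(E) = 9 - ((E² + E*E) + 218) = 9 - ((E² + E²) + 218) = 9 - (2*E² + 218) = 9 - (218 + 2*E²) = 9 + (-218 - 2*E²) = -209 - 2*E²)
-11086 - Q(-17) = -11086 - (-209 - 2*(-17)²) = -11086 - (-209 - 2*289) = -11086 - (-209 - 578) = -11086 - 1*(-787) = -11086 + 787 = -10299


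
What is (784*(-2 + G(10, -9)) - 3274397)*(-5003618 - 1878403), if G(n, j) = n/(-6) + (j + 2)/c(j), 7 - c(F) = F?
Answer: 22556612965908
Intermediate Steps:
c(F) = 7 - F
G(n, j) = -n/6 + (2 + j)/(7 - j) (G(n, j) = n/(-6) + (j + 2)/(7 - j) = n*(-⅙) + (2 + j)/(7 - j) = -n/6 + (2 + j)/(7 - j))
(784*(-2 + G(10, -9)) - 3274397)*(-5003618 - 1878403) = (784*(-2 + (-2 - 1*(-9) - ⅙*10*(-7 - 9))/(-7 - 9)) - 3274397)*(-5003618 - 1878403) = (784*(-2 + (-2 + 9 - ⅙*10*(-16))/(-16)) - 3274397)*(-6882021) = (784*(-2 - (-2 + 9 + 80/3)/16) - 3274397)*(-6882021) = (784*(-2 - 1/16*101/3) - 3274397)*(-6882021) = (784*(-2 - 101/48) - 3274397)*(-6882021) = (784*(-197/48) - 3274397)*(-6882021) = (-9653/3 - 3274397)*(-6882021) = -9832844/3*(-6882021) = 22556612965908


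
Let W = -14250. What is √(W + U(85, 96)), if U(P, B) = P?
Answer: I*√14165 ≈ 119.02*I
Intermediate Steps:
√(W + U(85, 96)) = √(-14250 + 85) = √(-14165) = I*√14165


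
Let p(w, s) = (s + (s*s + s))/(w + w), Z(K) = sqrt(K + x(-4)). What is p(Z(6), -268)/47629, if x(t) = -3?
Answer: 35644*sqrt(3)/142887 ≈ 0.43207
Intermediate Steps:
Z(K) = sqrt(-3 + K) (Z(K) = sqrt(K - 3) = sqrt(-3 + K))
p(w, s) = (s**2 + 2*s)/(2*w) (p(w, s) = (s + (s**2 + s))/((2*w)) = (s + (s + s**2))*(1/(2*w)) = (s**2 + 2*s)*(1/(2*w)) = (s**2 + 2*s)/(2*w))
p(Z(6), -268)/47629 = ((1/2)*(-268)*(2 - 268)/sqrt(-3 + 6))/47629 = ((1/2)*(-268)*(-266)/sqrt(3))*(1/47629) = ((1/2)*(-268)*(sqrt(3)/3)*(-266))*(1/47629) = (35644*sqrt(3)/3)*(1/47629) = 35644*sqrt(3)/142887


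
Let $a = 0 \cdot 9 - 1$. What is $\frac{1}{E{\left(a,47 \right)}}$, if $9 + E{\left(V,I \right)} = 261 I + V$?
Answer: $\frac{1}{12257} \approx 8.1586 \cdot 10^{-5}$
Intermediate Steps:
$a = -1$ ($a = 0 - 1 = -1$)
$E{\left(V,I \right)} = -9 + V + 261 I$ ($E{\left(V,I \right)} = -9 + \left(261 I + V\right) = -9 + \left(V + 261 I\right) = -9 + V + 261 I$)
$\frac{1}{E{\left(a,47 \right)}} = \frac{1}{-9 - 1 + 261 \cdot 47} = \frac{1}{-9 - 1 + 12267} = \frac{1}{12257}$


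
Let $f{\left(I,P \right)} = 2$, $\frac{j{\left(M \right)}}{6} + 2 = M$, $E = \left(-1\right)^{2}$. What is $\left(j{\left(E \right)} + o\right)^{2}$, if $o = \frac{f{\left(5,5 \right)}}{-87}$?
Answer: $\frac{274576}{7569} \approx 36.276$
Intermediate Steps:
$E = 1$
$j{\left(M \right)} = -12 + 6 M$
$o = - \frac{2}{87}$ ($o = \frac{2}{-87} = 2 \left(- \frac{1}{87}\right) = - \frac{2}{87} \approx -0.022988$)
$\left(j{\left(E \right)} + o\right)^{2} = \left(\left(-12 + 6 \cdot 1\right) - \frac{2}{87}\right)^{2} = \left(\left(-12 + 6\right) - \frac{2}{87}\right)^{2} = \left(-6 - \frac{2}{87}\right)^{2} = \left(- \frac{524}{87}\right)^{2} = \frac{274576}{7569}$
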